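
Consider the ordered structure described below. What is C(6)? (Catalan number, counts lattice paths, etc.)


C(n) = C(2n, n) / (n+1).
C(12, 6) = 924
C(6) = 924 / 7 = 132


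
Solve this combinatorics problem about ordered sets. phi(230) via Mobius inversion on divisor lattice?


phi(n) = n * prod_{p|n} (1 - 1/p).
Prime divisors of 230: [2, 5, 23]
phi(230) = 230 * (1 - 1/2) * (1 - 1/5) * (1 - 1/23)
phi(230) = 88


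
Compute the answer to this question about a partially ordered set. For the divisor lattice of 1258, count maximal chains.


A maximal chain goes from the minimum element to a maximal element via cover relations.
Counting all min-to-max paths in the cover graph.
Total maximal chains: 6


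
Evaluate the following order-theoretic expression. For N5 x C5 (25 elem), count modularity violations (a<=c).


Modular law: if a <= c then a v (b ^ c) = (a v b) ^ c.
Check all triples (a,b,c) with a <= c among 25 elements.
  e.g. a=(a,0), b=(c,0), c=(b,0): lhs=(a,0) != rhs=(b,0)
  e.g. a=(a,0), b=(c,1), c=(b,0): lhs=(a,0) != rhs=(b,0)
Total violating triples: 75


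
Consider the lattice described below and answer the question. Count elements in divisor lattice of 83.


Divisors of 83: [1, 83]
Count: 2


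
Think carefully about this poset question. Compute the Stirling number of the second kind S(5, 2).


S(n,k) = k*S(n-1,k) + S(n-1,k-1).
S(4,2) = 7, S(4,1) = 1
S(5,2) = 2*7 + 1 = 14 + 1
S(5,2) = 15


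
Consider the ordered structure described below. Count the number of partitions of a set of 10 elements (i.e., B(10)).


B(n) = number of set partitions of an n-element set.
B(n) satisfies the recurrence: B(n+1) = sum_k C(n,k)*B(k).
B(10) = 115975


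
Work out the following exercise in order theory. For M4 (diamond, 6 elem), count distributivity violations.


Distributive law: a ^ (b v c) = (a ^ b) v (a ^ c).
Check all 6^3 = 216 ordered triples (a,b,c).
  e.g. a=a1, b=a2, c=a3: lhs=a1 != rhs=0
  e.g. a=a1, b=a2, c=a4: lhs=a1 != rhs=0
Total violating triples: 24


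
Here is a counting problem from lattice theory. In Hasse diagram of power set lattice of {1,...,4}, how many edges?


A cover relation a -< b holds when a < b with no c strictly between.
Cover relations:
  {} -< {1}
  {} -< {2}
  {} -< {3}
  {} -< {4}
  {1} -< {1,2}
  {1} -< {1,3}
  {1} -< {1,4}
  {2} -< {1,2}
  ...24 more
Total: 32


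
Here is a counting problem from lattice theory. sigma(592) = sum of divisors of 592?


sigma(n) = sum of divisors.
Divisors of 592: [1, 2, 4, 8, 16, 37, 74, 148, 296, 592]
Sum = 1178


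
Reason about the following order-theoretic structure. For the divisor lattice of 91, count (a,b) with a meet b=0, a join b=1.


Complement pair (a,b): a meet b = bottom, a join b = top.
Here: gcd(a,b)=1 and lcm(a,b)=91, i.e. a*b=91 with a,b coprime.
Pairs found: (1,91), (7,13), (13,7), (91,1)
Total ordered pairs: 4


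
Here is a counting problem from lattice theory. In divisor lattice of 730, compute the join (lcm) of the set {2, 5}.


In a divisor lattice, join = lcm (least common multiple).
Compute lcm iteratively: start with first element, then lcm(current, next).
Elements: [2, 5]
lcm(2,5) = 10
Final lcm = 10


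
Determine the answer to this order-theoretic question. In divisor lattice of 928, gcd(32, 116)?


Meet=gcd.
gcd(32,116)=4


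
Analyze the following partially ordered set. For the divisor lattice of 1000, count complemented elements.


An element a is complemented if some b has a meet b = bottom, a join b = top.
a is complemented iff gcd(a, n/a)=1, i.e. a is a unitary divisor of 1000.
Complemented elements: 1, 8, 125, 1000
Count: 4


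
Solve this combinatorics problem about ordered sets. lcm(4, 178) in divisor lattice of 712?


Join=lcm.
gcd(4,178)=2
lcm=356


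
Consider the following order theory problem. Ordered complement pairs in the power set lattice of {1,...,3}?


Complement pair (a,b): a meet b = bottom, a join b = top.
Here: A intersect B = {} and A union B = {1,...,3}.
Pairs found: ({},{1,2,3}), ({1},{2,3}), ({2},{1,3}), ({3},{1,2}), ... (4 more)
Total ordered pairs: 8


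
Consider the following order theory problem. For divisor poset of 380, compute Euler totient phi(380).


phi(n) = n * prod_{p|n} (1 - 1/p).
Prime divisors of 380: [2, 5, 19]
phi(380) = 380 * (1 - 1/2) * (1 - 1/5) * (1 - 1/19)
phi(380) = 144


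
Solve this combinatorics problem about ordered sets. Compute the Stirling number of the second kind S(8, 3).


S(n,k) = k*S(n-1,k) + S(n-1,k-1).
S(7,3) = 301, S(7,2) = 63
S(8,3) = 3*301 + 63 = 903 + 63
S(8,3) = 966


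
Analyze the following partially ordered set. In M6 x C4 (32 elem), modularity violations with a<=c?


Modular law: if a <= c then a v (b ^ c) = (a v b) ^ c.
Check all triples (a,b,c) with a <= c among 32 elements.
This lattice is modular (diamonds M_m and their chain-products are modular).
Total violating triples: 0


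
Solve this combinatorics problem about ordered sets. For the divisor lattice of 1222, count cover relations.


A cover relation a -< b holds when a < b with no c strictly between.
Cover relations:
  1 -< 2
  1 -< 13
  1 -< 47
  2 -< 26
  2 -< 94
  13 -< 26
  13 -< 611
  26 -< 1222
  ...4 more
Total: 12


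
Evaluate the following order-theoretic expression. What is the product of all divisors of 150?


Divisors of 150: [1, 2, 3, 5, 6, 10, 15, 25, 30, 50, 75, 150]
Product = n^(d(n)/2) = 150^(12/2)
Product = 11390625000000


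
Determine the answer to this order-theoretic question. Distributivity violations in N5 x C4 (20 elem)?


Distributive law: a ^ (b v c) = (a ^ b) v (a ^ c).
Check all 20^3 = 8000 ordered triples (a,b,c).
  e.g. a=(b,0), b=(a,0), c=(c,0): lhs=(b,0) != rhs=(a,0)
  e.g. a=(b,0), b=(a,0), c=(c,1): lhs=(b,0) != rhs=(a,0)
Total violating triples: 128


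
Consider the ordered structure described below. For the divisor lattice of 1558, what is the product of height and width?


Height = length of longest chain minus 1; width = size of largest antichain.
A maximum chain: 1 | 41 | 779 | 1558  (height 3).
A maximum antichain: {2, 19, 41}  (width 3).
Product = 3 * 3 = 9


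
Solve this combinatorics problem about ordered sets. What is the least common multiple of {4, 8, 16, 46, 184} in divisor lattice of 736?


In a divisor lattice, join = lcm (least common multiple).
Compute lcm iteratively: start with first element, then lcm(current, next).
Elements: [4, 8, 16, 46, 184]
lcm(4,8) = 8
lcm(8,16) = 16
lcm(16,46) = 368
lcm(368,184) = 368
Final lcm = 368


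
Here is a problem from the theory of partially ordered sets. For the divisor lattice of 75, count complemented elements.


An element a is complemented if some b has a meet b = bottom, a join b = top.
a is complemented iff gcd(a, n/a)=1, i.e. a is a unitary divisor of 75.
Complemented elements: 1, 3, 25, 75
Count: 4


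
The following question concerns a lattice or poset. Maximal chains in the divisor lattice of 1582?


A maximal chain goes from the minimum element to a maximal element via cover relations.
Counting all min-to-max paths in the cover graph.
Total maximal chains: 6


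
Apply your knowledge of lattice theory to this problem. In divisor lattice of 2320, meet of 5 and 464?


In a divisor lattice, meet = gcd (greatest common divisor).
By Euclidean algorithm or factoring: gcd(5,464) = 1


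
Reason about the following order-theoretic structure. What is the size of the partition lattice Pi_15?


B(n) = number of set partitions of an n-element set.
B(n) satisfies the recurrence: B(n+1) = sum_k C(n,k)*B(k).
B(15) = 1382958545


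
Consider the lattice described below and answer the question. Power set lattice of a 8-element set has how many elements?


Power set = 2^n.
2^8 = 256


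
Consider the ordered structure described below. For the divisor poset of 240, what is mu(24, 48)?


In a divisor lattice, mu(a,b) = mu(b/a) where mu is the classical Mobius function.
b/a = 48/24 = 2
Prime factorization of 2: primes [2]
2 is squarefree with 1 prime factor(s), so mu(2) = (-1)^1 = -1


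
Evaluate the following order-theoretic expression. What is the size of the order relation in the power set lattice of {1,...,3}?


The order relation is {(a,b) : a <= b}, reflexive so it includes (a,a).
Examples: ({},{}), ({},{1,2}), ({},{1,2,3}), ({},{1,3}), ({},{1}), ...
Total ordered pairs: 27


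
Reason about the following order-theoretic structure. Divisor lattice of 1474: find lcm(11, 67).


In a divisor lattice, join = lcm (least common multiple).
gcd(11,67) = 1
lcm(11,67) = 11*67/gcd = 737/1 = 737


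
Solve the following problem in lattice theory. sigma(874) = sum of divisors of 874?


sigma(n) = sum of divisors.
Divisors of 874: [1, 2, 19, 23, 38, 46, 437, 874]
Sum = 1440


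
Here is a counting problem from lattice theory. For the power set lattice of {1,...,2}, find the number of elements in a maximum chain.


A chain is a totally ordered subset; we count the number of elements in a maximum chain.
Compute, for each element x, the size of the longest chain ending at x:
  {}: 1
  {1}: 2
  {2}: 2
  {1,2}: 3
A maximum chain: {} < {1} < {1,2}
Number of elements in the longest chain: 3


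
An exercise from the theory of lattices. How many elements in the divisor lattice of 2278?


Divisors of 2278: [1, 2, 17, 34, 67, 134, 1139, 2278]
Count: 8


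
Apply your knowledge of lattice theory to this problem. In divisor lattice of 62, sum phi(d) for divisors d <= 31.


Divisors of 62 up to 31: [1, 2, 31]
phi values: [1, 1, 30]
Sum = 32


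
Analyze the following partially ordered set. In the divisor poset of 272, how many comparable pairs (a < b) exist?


A comparable pair {a,b} has a < b or b < a in the order.
Count unordered pairs where one element is strictly below the other.
Examples: {1,2}, {1,4}, {1,8}, {1,16}, ...
Total comparable pairs: 35


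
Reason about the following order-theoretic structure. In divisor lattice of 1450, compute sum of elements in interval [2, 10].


Interval [2,10] in divisors of 1450: [2, 10]
Sum = 12


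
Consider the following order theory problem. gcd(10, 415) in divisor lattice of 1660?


Meet=gcd.
gcd(10,415)=5


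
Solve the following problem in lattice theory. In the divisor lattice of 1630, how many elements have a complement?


An element a is complemented if some b has a meet b = bottom, a join b = top.
a is complemented iff gcd(a, n/a)=1, i.e. a is a unitary divisor of 1630.
Complemented elements: 1, 2, 5, 10, 163, 326, ... (2 more)
Count: 8


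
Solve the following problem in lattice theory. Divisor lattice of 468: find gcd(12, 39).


In a divisor lattice, meet = gcd (greatest common divisor).
By Euclidean algorithm or factoring: gcd(12,39) = 3


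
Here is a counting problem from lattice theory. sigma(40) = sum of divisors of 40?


sigma(n) = sum of divisors.
Divisors of 40: [1, 2, 4, 5, 8, 10, 20, 40]
Sum = 90


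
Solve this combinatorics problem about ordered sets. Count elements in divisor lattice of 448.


Divisors of 448: [1, 2, 4, 7, 8, 14, 16, 28, 32, 56, 64, 112, 224, 448]
Count: 14


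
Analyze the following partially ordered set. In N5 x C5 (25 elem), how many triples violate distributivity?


Distributive law: a ^ (b v c) = (a ^ b) v (a ^ c).
Check all 25^3 = 15625 ordered triples (a,b,c).
  e.g. a=(b,0), b=(a,0), c=(c,0): lhs=(b,0) != rhs=(a,0)
  e.g. a=(b,0), b=(a,0), c=(c,1): lhs=(b,0) != rhs=(a,0)
Total violating triples: 250


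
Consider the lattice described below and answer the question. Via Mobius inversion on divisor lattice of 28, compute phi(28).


phi(n) = n * prod_{p|n} (1 - 1/p).
Prime divisors of 28: [2, 7]
phi(28) = 28 * (1 - 1/2) * (1 - 1/7)
phi(28) = 12


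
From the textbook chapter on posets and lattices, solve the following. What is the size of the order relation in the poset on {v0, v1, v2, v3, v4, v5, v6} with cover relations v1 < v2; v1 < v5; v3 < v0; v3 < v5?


The order relation is {(a,b) : a <= b}, reflexive so it includes (a,a).
Examples: (v0,v0), (v1,v1), (v1,v2), (v1,v5), (v2,v2), ...
Total ordered pairs: 11


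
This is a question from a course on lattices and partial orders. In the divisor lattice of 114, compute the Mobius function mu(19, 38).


In a divisor lattice, mu(a,b) = mu(b/a) where mu is the classical Mobius function.
b/a = 38/19 = 2
Prime factorization of 2: primes [2]
2 is squarefree with 1 prime factor(s), so mu(2) = (-1)^1 = -1


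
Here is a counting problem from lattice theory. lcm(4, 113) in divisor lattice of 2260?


Join=lcm.
gcd(4,113)=1
lcm=452


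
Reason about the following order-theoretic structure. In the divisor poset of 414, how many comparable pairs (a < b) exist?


A comparable pair {a,b} has a < b or b < a in the order.
Count unordered pairs where one element is strictly below the other.
Examples: {1,2}, {1,3}, {1,6}, {1,9}, ...
Total comparable pairs: 42


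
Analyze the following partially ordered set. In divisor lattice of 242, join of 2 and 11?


In a divisor lattice, join = lcm (least common multiple).
gcd(2,11) = 1
lcm(2,11) = 2*11/gcd = 22/1 = 22


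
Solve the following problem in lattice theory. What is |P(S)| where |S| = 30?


Power set = 2^n.
2^30 = 1073741824


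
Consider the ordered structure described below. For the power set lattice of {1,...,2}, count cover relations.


A cover relation a -< b holds when a < b with no c strictly between.
Cover relations:
  {} -< {1}
  {} -< {2}
  {1} -< {1,2}
  {2} -< {1,2}
Total: 4


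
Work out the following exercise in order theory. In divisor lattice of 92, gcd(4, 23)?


Meet=gcd.
gcd(4,23)=1


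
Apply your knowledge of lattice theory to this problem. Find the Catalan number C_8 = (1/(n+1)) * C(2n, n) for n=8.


C(n) = C(2n, n) / (n+1).
C(16, 8) = 12870
C(8) = 12870 / 9 = 1430


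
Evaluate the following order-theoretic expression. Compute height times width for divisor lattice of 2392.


Height = length of longest chain minus 1; width = size of largest antichain.
A maximum chain: 1 | 23 | 299 | 598 | 1196 | 2392  (height 5).
A maximum antichain: {4, 26, 46, 299}  (width 4).
Product = 5 * 4 = 20


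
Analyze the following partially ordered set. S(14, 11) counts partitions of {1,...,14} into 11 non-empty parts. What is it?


S(n,k) = k*S(n-1,k) + S(n-1,k-1).
S(13,11) = 2431, S(13,10) = 39325
S(14,11) = 11*2431 + 39325 = 26741 + 39325
S(14,11) = 66066


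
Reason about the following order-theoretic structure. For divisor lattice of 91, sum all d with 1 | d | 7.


Interval [1,7] in divisors of 91: [1, 7]
Sum = 8


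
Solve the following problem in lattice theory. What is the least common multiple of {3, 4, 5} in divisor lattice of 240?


In a divisor lattice, join = lcm (least common multiple).
Compute lcm iteratively: start with first element, then lcm(current, next).
Elements: [3, 4, 5]
lcm(3,4) = 12
lcm(12,5) = 60
Final lcm = 60


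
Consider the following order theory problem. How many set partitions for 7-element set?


B(n) = number of set partitions of an n-element set.
B(n) satisfies the recurrence: B(n+1) = sum_k C(n,k)*B(k).
B(7) = 877


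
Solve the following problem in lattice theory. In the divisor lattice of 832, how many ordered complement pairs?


Complement pair (a,b): a meet b = bottom, a join b = top.
Here: gcd(a,b)=1 and lcm(a,b)=832, i.e. a*b=832 with a,b coprime.
Pairs found: (1,832), (13,64), (64,13), (832,1)
Total ordered pairs: 4


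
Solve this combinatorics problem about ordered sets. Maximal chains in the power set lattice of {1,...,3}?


A maximal chain goes from the minimum element to a maximal element via cover relations.
Counting all min-to-max paths in the cover graph.
Total maximal chains: 6


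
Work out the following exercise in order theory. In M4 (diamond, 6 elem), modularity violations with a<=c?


Modular law: if a <= c then a v (b ^ c) = (a v b) ^ c.
Check all triples (a,b,c) with a <= c among 6 elements.
This lattice is modular (diamonds M_m and their chain-products are modular).
Total violating triples: 0


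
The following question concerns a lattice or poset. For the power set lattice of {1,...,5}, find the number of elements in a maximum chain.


A chain is a totally ordered subset; we count the number of elements in a maximum chain.
Compute, for each element x, the size of the longest chain ending at x:
  {}: 1
  {1}: 2
  {2}: 2
  {3}: 2
  {4}: 2
  {5}: 2
  ...
A maximum chain: {} < {1} < {1,2} < {1,2,3} < {1,2,3,4} < {1,2,3,4,5}
Number of elements in the longest chain: 6


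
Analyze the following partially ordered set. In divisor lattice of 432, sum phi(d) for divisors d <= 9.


Divisors of 432 up to 9: [1, 2, 3, 4, 6, 8, 9]
phi values: [1, 1, 2, 2, 2, 4, 6]
Sum = 18


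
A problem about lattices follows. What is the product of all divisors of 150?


Divisors of 150: [1, 2, 3, 5, 6, 10, 15, 25, 30, 50, 75, 150]
Product = n^(d(n)/2) = 150^(12/2)
Product = 11390625000000


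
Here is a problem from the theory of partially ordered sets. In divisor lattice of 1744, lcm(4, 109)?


Join=lcm.
gcd(4,109)=1
lcm=436


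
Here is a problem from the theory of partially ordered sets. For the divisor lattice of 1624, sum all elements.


sigma(n) = sum of divisors.
Divisors of 1624: [1, 2, 4, 7, 8, 14, 28, 29, 56, 58, 116, 203, 232, 406, 812, 1624]
Sum = 3600


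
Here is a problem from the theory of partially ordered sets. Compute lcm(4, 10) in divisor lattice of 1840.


In a divisor lattice, join = lcm (least common multiple).
gcd(4,10) = 2
lcm(4,10) = 4*10/gcd = 40/2 = 20


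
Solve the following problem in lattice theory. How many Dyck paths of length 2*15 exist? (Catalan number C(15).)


C(n) = C(2n, n) / (n+1).
C(30, 15) = 155117520
C(15) = 155117520 / 16 = 9694845


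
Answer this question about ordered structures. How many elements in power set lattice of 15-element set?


Power set = 2^n.
2^15 = 32768


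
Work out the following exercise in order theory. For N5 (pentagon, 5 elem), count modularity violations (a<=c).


Modular law: if a <= c then a v (b ^ c) = (a v b) ^ c.
Check all triples (a,b,c) with a <= c among 5 elements.
  e.g. a=a, b=c, c=b: lhs=a != rhs=b
Total violating triples: 1


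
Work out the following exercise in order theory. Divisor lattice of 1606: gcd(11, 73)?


Meet=gcd.
gcd(11,73)=1


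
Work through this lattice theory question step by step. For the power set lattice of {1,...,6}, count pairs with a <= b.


The order relation is {(a,b) : a <= b}, reflexive so it includes (a,a).
Examples: ({},{}), ({},{1,2}), ({},{1,2,3}), ({},{1,2,3,4}), ({},{1,2,3,4,5}), ...
Total ordered pairs: 729


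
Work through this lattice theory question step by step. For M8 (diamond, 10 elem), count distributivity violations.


Distributive law: a ^ (b v c) = (a ^ b) v (a ^ c).
Check all 10^3 = 1000 ordered triples (a,b,c).
  e.g. a=a1, b=a2, c=a3: lhs=a1 != rhs=0
  e.g. a=a1, b=a2, c=a4: lhs=a1 != rhs=0
Total violating triples: 336


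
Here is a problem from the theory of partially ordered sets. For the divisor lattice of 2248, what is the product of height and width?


Height = length of longest chain minus 1; width = size of largest antichain.
A maximum chain: 1 | 281 | 562 | 1124 | 2248  (height 4).
A maximum antichain: {2, 281}  (width 2).
Product = 4 * 2 = 8


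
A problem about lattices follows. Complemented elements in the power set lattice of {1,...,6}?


An element a is complemented if some b has a meet b = bottom, a join b = top.
every subset A has complement S\A, so all elements are complemented.
Complemented elements: {}, {1}, {2}, {3}, {4}, {5}, ... (58 more)
Count: 64


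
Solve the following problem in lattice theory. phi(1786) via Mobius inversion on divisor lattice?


phi(n) = n * prod_{p|n} (1 - 1/p).
Prime divisors of 1786: [2, 19, 47]
phi(1786) = 1786 * (1 - 1/2) * (1 - 1/19) * (1 - 1/47)
phi(1786) = 828


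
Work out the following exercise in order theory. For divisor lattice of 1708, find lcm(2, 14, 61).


In a divisor lattice, join = lcm (least common multiple).
Compute lcm iteratively: start with first element, then lcm(current, next).
Elements: [2, 14, 61]
lcm(2,14) = 14
lcm(14,61) = 854
Final lcm = 854


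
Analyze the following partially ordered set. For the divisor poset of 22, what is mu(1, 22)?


In a divisor lattice, mu(a,b) = mu(b/a) where mu is the classical Mobius function.
b/a = 22/1 = 22
Prime factorization of 22: primes [2, 11]
22 is squarefree with 2 prime factor(s), so mu(22) = (-1)^2 = 1


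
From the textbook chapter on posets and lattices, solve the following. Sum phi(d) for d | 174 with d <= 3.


Divisors of 174 up to 3: [1, 2, 3]
phi values: [1, 1, 2]
Sum = 4


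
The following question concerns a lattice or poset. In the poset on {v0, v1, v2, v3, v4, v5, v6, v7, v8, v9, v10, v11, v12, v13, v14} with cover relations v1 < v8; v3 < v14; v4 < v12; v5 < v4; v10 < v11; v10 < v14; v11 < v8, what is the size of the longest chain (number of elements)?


A chain is a totally ordered subset; we count the number of elements in a maximum chain.
Compute, for each element x, the size of the longest chain ending at x:
  v0: 1
  v1: 1
  v2: 1
  v3: 1
  v5: 1
  v6: 1
  ...
A maximum chain: v10 < v11 < v8
Number of elements in the longest chain: 3


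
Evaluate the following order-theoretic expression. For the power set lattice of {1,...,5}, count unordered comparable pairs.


A comparable pair {a,b} has a < b or b < a in the order.
Count unordered pairs where one element is strictly below the other.
Examples: {{},{1}}, {{},{2}}, {{},{3}}, {{},{4}}, ...
Total comparable pairs: 211


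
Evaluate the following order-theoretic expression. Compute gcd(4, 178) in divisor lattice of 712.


In a divisor lattice, meet = gcd (greatest common divisor).
By Euclidean algorithm or factoring: gcd(4,178) = 2


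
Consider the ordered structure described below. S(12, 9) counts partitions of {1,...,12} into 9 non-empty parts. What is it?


S(n,k) = k*S(n-1,k) + S(n-1,k-1).
S(11,9) = 1155, S(11,8) = 11880
S(12,9) = 9*1155 + 11880 = 10395 + 11880
S(12,9) = 22275


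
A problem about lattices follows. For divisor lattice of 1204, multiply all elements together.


Divisors of 1204: [1, 2, 4, 7, 14, 28, 43, 86, 172, 301, 602, 1204]
Product = n^(d(n)/2) = 1204^(12/2)
Product = 3046203561376976896


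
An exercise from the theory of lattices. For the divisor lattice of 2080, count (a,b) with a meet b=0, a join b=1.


Complement pair (a,b): a meet b = bottom, a join b = top.
Here: gcd(a,b)=1 and lcm(a,b)=2080, i.e. a*b=2080 with a,b coprime.
Pairs found: (1,2080), (5,416), (13,160), (32,65), ... (4 more)
Total ordered pairs: 8


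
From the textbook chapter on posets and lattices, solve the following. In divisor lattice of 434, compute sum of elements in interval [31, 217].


Interval [31,217] in divisors of 434: [31, 217]
Sum = 248


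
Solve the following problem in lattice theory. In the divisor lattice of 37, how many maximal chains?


A maximal chain goes from the minimum element to a maximal element via cover relations.
Counting all min-to-max paths in the cover graph.
Total maximal chains: 1


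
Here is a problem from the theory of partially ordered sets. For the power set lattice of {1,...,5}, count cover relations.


A cover relation a -< b holds when a < b with no c strictly between.
Cover relations:
  {} -< {1}
  {} -< {2}
  {} -< {3}
  {} -< {4}
  {} -< {5}
  {1} -< {1,2}
  {1} -< {1,3}
  {1} -< {1,4}
  ...72 more
Total: 80


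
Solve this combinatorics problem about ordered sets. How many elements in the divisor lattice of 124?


Divisors of 124: [1, 2, 4, 31, 62, 124]
Count: 6


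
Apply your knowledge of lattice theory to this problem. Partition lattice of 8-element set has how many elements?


B(n) = number of set partitions of an n-element set.
B(n) satisfies the recurrence: B(n+1) = sum_k C(n,k)*B(k).
B(8) = 4140


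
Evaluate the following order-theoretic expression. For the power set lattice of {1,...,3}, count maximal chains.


A maximal chain goes from the minimum element to a maximal element via cover relations.
Counting all min-to-max paths in the cover graph.
Total maximal chains: 6


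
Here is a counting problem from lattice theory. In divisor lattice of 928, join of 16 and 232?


In a divisor lattice, join = lcm (least common multiple).
gcd(16,232) = 8
lcm(16,232) = 16*232/gcd = 3712/8 = 464


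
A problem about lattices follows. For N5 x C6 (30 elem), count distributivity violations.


Distributive law: a ^ (b v c) = (a ^ b) v (a ^ c).
Check all 30^3 = 27000 ordered triples (a,b,c).
  e.g. a=(b,0), b=(a,0), c=(c,0): lhs=(b,0) != rhs=(a,0)
  e.g. a=(b,0), b=(a,0), c=(c,1): lhs=(b,0) != rhs=(a,0)
Total violating triples: 432


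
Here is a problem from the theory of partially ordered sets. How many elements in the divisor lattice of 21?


Divisors of 21: [1, 3, 7, 21]
Count: 4


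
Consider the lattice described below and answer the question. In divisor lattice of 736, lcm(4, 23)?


Join=lcm.
gcd(4,23)=1
lcm=92


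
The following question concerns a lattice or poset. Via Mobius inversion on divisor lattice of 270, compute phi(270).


phi(n) = n * prod_{p|n} (1 - 1/p).
Prime divisors of 270: [2, 3, 5]
phi(270) = 270 * (1 - 1/2) * (1 - 1/3) * (1 - 1/5)
phi(270) = 72


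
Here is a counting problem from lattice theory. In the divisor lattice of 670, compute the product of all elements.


Divisors of 670: [1, 2, 5, 10, 67, 134, 335, 670]
Product = n^(d(n)/2) = 670^(8/2)
Product = 201511210000


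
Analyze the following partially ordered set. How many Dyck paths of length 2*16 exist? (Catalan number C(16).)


C(n) = C(2n, n) / (n+1).
C(32, 16) = 601080390
C(16) = 601080390 / 17 = 35357670


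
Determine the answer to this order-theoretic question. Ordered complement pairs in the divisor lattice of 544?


Complement pair (a,b): a meet b = bottom, a join b = top.
Here: gcd(a,b)=1 and lcm(a,b)=544, i.e. a*b=544 with a,b coprime.
Pairs found: (1,544), (17,32), (32,17), (544,1)
Total ordered pairs: 4


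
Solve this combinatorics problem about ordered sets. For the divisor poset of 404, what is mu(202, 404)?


In a divisor lattice, mu(a,b) = mu(b/a) where mu is the classical Mobius function.
b/a = 404/202 = 2
Prime factorization of 2: primes [2]
2 is squarefree with 1 prime factor(s), so mu(2) = (-1)^1 = -1


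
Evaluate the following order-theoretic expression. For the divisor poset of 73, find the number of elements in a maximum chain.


A chain is a totally ordered subset; we count the number of elements in a maximum chain.
Compute, for each element x, the size of the longest chain ending at x:
  1: 1
  73: 2
A maximum chain: 1 < 73
Number of elements in the longest chain: 2


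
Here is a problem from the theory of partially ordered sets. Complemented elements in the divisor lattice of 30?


An element a is complemented if some b has a meet b = bottom, a join b = top.
a is complemented iff gcd(a, n/a)=1, i.e. a is a unitary divisor of 30.
Complemented elements: 1, 2, 3, 5, 6, 10, ... (2 more)
Count: 8


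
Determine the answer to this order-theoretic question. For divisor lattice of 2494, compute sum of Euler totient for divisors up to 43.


Divisors of 2494 up to 43: [1, 2, 29, 43]
phi values: [1, 1, 28, 42]
Sum = 72


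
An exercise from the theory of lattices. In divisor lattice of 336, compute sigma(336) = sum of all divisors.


sigma(n) = sum of divisors.
Divisors of 336: [1, 2, 3, 4, 6, 7, 8, 12, 14, 16, 21, 24, 28, 42, 48, 56, 84, 112, 168, 336]
Sum = 992


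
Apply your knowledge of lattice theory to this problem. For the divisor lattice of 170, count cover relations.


A cover relation a -< b holds when a < b with no c strictly between.
Cover relations:
  1 -< 2
  1 -< 5
  1 -< 17
  2 -< 10
  2 -< 34
  5 -< 10
  5 -< 85
  10 -< 170
  ...4 more
Total: 12


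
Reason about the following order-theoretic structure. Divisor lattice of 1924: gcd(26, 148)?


Meet=gcd.
gcd(26,148)=2


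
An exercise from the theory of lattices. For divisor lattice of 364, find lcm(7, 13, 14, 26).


In a divisor lattice, join = lcm (least common multiple).
Compute lcm iteratively: start with first element, then lcm(current, next).
Elements: [7, 13, 14, 26]
lcm(7,13) = 91
lcm(91,14) = 182
lcm(182,26) = 182
Final lcm = 182


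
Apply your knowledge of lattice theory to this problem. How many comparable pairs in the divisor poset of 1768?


A comparable pair {a,b} has a < b or b < a in the order.
Count unordered pairs where one element is strictly below the other.
Examples: {1,2}, {1,4}, {1,8}, {1,13}, ...
Total comparable pairs: 74


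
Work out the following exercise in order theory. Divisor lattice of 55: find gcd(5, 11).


In a divisor lattice, meet = gcd (greatest common divisor).
By Euclidean algorithm or factoring: gcd(5,11) = 1


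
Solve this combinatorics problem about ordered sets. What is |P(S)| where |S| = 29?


Power set = 2^n.
2^29 = 536870912


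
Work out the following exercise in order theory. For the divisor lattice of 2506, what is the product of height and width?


Height = length of longest chain minus 1; width = size of largest antichain.
A maximum chain: 1 | 179 | 1253 | 2506  (height 3).
A maximum antichain: {2, 7, 179}  (width 3).
Product = 3 * 3 = 9


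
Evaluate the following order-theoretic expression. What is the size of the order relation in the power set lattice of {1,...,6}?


The order relation is {(a,b) : a <= b}, reflexive so it includes (a,a).
Examples: ({},{}), ({},{1,2}), ({},{1,2,3}), ({},{1,2,3,4}), ({},{1,2,3,4,5}), ...
Total ordered pairs: 729


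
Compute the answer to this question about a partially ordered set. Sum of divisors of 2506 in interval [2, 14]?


Interval [2,14] in divisors of 2506: [2, 14]
Sum = 16


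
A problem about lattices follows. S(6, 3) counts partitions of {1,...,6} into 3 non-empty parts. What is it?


S(n,k) = k*S(n-1,k) + S(n-1,k-1).
S(5,3) = 25, S(5,2) = 15
S(6,3) = 3*25 + 15 = 75 + 15
S(6,3) = 90


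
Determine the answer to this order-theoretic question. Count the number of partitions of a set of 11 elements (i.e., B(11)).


B(n) = number of set partitions of an n-element set.
B(n) satisfies the recurrence: B(n+1) = sum_k C(n,k)*B(k).
B(11) = 678570


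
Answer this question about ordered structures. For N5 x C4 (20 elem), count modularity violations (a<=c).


Modular law: if a <= c then a v (b ^ c) = (a v b) ^ c.
Check all triples (a,b,c) with a <= c among 20 elements.
  e.g. a=(a,0), b=(c,0), c=(b,0): lhs=(a,0) != rhs=(b,0)
  e.g. a=(a,0), b=(c,1), c=(b,0): lhs=(a,0) != rhs=(b,0)
Total violating triples: 40


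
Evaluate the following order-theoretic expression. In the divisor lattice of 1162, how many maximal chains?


A maximal chain goes from the minimum element to a maximal element via cover relations.
Counting all min-to-max paths in the cover graph.
Total maximal chains: 6


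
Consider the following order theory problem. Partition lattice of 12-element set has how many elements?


B(n) = number of set partitions of an n-element set.
B(n) satisfies the recurrence: B(n+1) = sum_k C(n,k)*B(k).
B(12) = 4213597


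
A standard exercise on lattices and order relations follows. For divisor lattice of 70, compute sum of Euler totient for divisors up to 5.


Divisors of 70 up to 5: [1, 2, 5]
phi values: [1, 1, 4]
Sum = 6


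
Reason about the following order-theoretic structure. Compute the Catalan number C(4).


C(n) = C(2n, n) / (n+1).
C(8, 4) = 70
C(4) = 70 / 5 = 14


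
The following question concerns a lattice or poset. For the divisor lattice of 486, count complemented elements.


An element a is complemented if some b has a meet b = bottom, a join b = top.
a is complemented iff gcd(a, n/a)=1, i.e. a is a unitary divisor of 486.
Complemented elements: 1, 2, 243, 486
Count: 4


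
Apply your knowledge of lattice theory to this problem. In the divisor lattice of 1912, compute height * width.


Height = length of longest chain minus 1; width = size of largest antichain.
A maximum chain: 1 | 239 | 478 | 956 | 1912  (height 4).
A maximum antichain: {2, 239}  (width 2).
Product = 4 * 2 = 8


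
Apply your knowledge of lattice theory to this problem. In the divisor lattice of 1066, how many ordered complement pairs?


Complement pair (a,b): a meet b = bottom, a join b = top.
Here: gcd(a,b)=1 and lcm(a,b)=1066, i.e. a*b=1066 with a,b coprime.
Pairs found: (1,1066), (2,533), (13,82), (26,41), ... (4 more)
Total ordered pairs: 8


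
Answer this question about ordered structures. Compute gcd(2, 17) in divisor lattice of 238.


In a divisor lattice, meet = gcd (greatest common divisor).
By Euclidean algorithm or factoring: gcd(2,17) = 1


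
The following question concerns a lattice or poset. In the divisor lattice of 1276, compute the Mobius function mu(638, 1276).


In a divisor lattice, mu(a,b) = mu(b/a) where mu is the classical Mobius function.
b/a = 1276/638 = 2
Prime factorization of 2: primes [2]
2 is squarefree with 1 prime factor(s), so mu(2) = (-1)^1 = -1


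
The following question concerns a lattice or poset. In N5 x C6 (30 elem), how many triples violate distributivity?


Distributive law: a ^ (b v c) = (a ^ b) v (a ^ c).
Check all 30^3 = 27000 ordered triples (a,b,c).
  e.g. a=(b,0), b=(a,0), c=(c,0): lhs=(b,0) != rhs=(a,0)
  e.g. a=(b,0), b=(a,0), c=(c,1): lhs=(b,0) != rhs=(a,0)
Total violating triples: 432


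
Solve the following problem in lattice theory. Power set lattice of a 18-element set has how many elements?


Power set = 2^n.
2^18 = 262144


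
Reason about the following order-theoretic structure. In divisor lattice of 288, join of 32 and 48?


In a divisor lattice, join = lcm (least common multiple).
gcd(32,48) = 16
lcm(32,48) = 32*48/gcd = 1536/16 = 96


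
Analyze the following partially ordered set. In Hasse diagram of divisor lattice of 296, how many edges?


A cover relation a -< b holds when a < b with no c strictly between.
Cover relations:
  1 -< 2
  1 -< 37
  2 -< 4
  2 -< 74
  4 -< 8
  4 -< 148
  8 -< 296
  37 -< 74
  ...2 more
Total: 10


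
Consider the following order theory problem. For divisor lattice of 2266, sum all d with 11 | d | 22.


Interval [11,22] in divisors of 2266: [11, 22]
Sum = 33


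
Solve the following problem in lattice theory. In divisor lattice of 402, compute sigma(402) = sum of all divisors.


sigma(n) = sum of divisors.
Divisors of 402: [1, 2, 3, 6, 67, 134, 201, 402]
Sum = 816


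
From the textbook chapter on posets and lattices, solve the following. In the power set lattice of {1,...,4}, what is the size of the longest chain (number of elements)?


A chain is a totally ordered subset; we count the number of elements in a maximum chain.
Compute, for each element x, the size of the longest chain ending at x:
  {}: 1
  {1}: 2
  {2}: 2
  {3}: 2
  {4}: 2
  {1,2}: 3
  ...
A maximum chain: {} < {1} < {1,2} < {1,2,3} < {1,2,3,4}
Number of elements in the longest chain: 5


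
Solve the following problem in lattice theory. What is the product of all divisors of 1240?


Divisors of 1240: [1, 2, 4, 5, 8, 10, 20, 31, 40, 62, 124, 155, 248, 310, 620, 1240]
Product = n^(d(n)/2) = 1240^(16/2)
Product = 5589506702973337600000000


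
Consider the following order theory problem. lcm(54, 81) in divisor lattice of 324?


Join=lcm.
gcd(54,81)=27
lcm=162


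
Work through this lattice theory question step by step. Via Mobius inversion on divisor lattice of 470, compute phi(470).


phi(n) = n * prod_{p|n} (1 - 1/p).
Prime divisors of 470: [2, 5, 47]
phi(470) = 470 * (1 - 1/2) * (1 - 1/5) * (1 - 1/47)
phi(470) = 184


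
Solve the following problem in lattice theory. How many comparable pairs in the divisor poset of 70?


A comparable pair {a,b} has a < b or b < a in the order.
Count unordered pairs where one element is strictly below the other.
Examples: {1,2}, {1,5}, {1,7}, {1,10}, ...
Total comparable pairs: 19


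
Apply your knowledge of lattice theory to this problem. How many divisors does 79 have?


Divisors of 79: [1, 79]
Count: 2


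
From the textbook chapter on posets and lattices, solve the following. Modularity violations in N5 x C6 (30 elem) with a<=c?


Modular law: if a <= c then a v (b ^ c) = (a v b) ^ c.
Check all triples (a,b,c) with a <= c among 30 elements.
  e.g. a=(a,0), b=(c,0), c=(b,0): lhs=(a,0) != rhs=(b,0)
  e.g. a=(a,0), b=(c,1), c=(b,0): lhs=(a,0) != rhs=(b,0)
Total violating triples: 126


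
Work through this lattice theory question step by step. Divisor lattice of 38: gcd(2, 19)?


Meet=gcd.
gcd(2,19)=1


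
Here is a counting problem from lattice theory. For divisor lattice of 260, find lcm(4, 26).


In a divisor lattice, join = lcm (least common multiple).
Compute lcm iteratively: start with first element, then lcm(current, next).
Elements: [4, 26]
lcm(4,26) = 52
Final lcm = 52


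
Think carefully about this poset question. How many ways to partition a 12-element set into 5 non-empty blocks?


S(n,k) = k*S(n-1,k) + S(n-1,k-1).
S(11,5) = 246730, S(11,4) = 145750
S(12,5) = 5*246730 + 145750 = 1233650 + 145750
S(12,5) = 1379400


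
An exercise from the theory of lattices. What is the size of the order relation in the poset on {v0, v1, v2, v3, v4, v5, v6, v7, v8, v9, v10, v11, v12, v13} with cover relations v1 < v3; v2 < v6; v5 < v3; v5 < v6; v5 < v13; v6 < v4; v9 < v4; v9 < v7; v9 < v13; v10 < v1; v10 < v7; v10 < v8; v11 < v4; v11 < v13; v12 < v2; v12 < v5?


The order relation is {(a,b) : a <= b}, reflexive so it includes (a,a).
Examples: (v0,v0), (v1,v1), (v1,v3), (v10,v1), (v10,v10), ...
Total ordered pairs: 37


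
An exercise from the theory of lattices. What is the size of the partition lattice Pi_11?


B(n) = number of set partitions of an n-element set.
B(n) satisfies the recurrence: B(n+1) = sum_k C(n,k)*B(k).
B(11) = 678570


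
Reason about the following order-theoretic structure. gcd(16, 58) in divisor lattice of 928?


Meet=gcd.
gcd(16,58)=2


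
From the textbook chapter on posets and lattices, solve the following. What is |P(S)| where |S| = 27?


Power set = 2^n.
2^27 = 134217728


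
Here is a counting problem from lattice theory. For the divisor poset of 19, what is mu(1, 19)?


In a divisor lattice, mu(a,b) = mu(b/a) where mu is the classical Mobius function.
b/a = 19/1 = 19
Prime factorization of 19: primes [19]
19 is squarefree with 1 prime factor(s), so mu(19) = (-1)^1 = -1


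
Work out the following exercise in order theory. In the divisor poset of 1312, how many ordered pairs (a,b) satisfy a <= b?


The order relation is {(a,b) : a <= b}, reflexive so it includes (a,a).
Examples: (1,1), (1,1312), (1,16), (1,164), (1,2), ...
Total ordered pairs: 63


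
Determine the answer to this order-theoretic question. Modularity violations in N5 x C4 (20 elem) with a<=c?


Modular law: if a <= c then a v (b ^ c) = (a v b) ^ c.
Check all triples (a,b,c) with a <= c among 20 elements.
  e.g. a=(a,0), b=(c,0), c=(b,0): lhs=(a,0) != rhs=(b,0)
  e.g. a=(a,0), b=(c,1), c=(b,0): lhs=(a,0) != rhs=(b,0)
Total violating triples: 40


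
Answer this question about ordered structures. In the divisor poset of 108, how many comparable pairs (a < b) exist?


A comparable pair {a,b} has a < b or b < a in the order.
Count unordered pairs where one element is strictly below the other.
Examples: {1,2}, {1,3}, {1,4}, {1,6}, ...
Total comparable pairs: 48


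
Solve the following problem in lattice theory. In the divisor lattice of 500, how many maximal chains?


A maximal chain goes from the minimum element to a maximal element via cover relations.
Counting all min-to-max paths in the cover graph.
Total maximal chains: 10
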